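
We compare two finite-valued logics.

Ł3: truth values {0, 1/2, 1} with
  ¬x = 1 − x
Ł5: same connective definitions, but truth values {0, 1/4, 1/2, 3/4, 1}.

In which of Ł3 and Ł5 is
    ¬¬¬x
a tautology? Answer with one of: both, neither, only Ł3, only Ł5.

neither

In Ł3: at x = 1/2 the value is 1/2 — not a tautology.
In Ł5: at x = 1/4 the value is 3/4 — not a tautology.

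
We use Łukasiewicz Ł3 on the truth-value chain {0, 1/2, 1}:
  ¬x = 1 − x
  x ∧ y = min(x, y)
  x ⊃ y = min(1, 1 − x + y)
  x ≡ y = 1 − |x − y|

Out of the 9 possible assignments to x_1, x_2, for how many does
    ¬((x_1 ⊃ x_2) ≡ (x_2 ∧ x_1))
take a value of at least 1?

3

x_1 = 0, x_2 = 0 ↦ 1  ≥
x_1 = 0, x_2 = 1/2 ↦ 1  ≥
x_1 = 0, x_2 = 1 ↦ 1  ≥
x_1 = 1/2, x_2 = 0 ↦ 1/2  <
x_1 = 1/2, x_2 = 1/2 ↦ 1/2  <
x_1 = 1/2, x_2 = 1 ↦ 1/2  <
x_1 = 1, x_2 = 0 ↦ 0  <
x_1 = 1, x_2 = 1/2 ↦ 0  <
x_1 = 1, x_2 = 1 ↦ 0  <
So 3 of the 9 assignments meet the threshold.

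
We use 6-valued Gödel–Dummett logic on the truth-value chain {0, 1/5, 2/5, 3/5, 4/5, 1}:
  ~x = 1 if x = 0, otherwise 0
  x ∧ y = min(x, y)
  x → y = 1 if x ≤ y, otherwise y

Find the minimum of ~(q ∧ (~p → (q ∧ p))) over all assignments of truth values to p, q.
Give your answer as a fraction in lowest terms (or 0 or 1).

Take p = 1/5, q = 1/5:
~p = ~1/5 = 0
q ∧ p = 1/5 ∧ 1/5 = 1/5
~p → (q ∧ p) = 0 → 1/5 = 1
q ∧ (~p → (q ∧ p)) = 1/5 ∧ 1 = 1/5
~(q ∧ (~p → (q ∧ p))) = ~1/5 = 0
No assignment yields a value below 0, so this is the minimum.

0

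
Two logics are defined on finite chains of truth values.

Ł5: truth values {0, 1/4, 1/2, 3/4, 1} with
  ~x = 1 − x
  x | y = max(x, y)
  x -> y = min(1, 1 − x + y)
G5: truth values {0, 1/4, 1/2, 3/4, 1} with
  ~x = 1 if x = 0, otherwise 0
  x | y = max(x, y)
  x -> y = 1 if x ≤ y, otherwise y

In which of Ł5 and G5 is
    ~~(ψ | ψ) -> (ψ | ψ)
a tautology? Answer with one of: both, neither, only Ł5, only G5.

In Ł5: every assignment gives 1 — tautology.
In G5: at ψ = 1/4 the value is 1/4 — not a tautology.

only Ł5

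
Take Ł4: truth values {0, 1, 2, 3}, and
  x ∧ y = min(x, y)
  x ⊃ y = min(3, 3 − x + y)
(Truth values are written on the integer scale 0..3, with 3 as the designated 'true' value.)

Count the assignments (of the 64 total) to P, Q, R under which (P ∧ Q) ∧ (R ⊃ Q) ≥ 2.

value 3: 4 assignments (counts)
value 2: 12 assignments (counts)
value 1: 20 assignments
value 0: 28 assignments
So 16 of the 64 assignments meet the threshold.

16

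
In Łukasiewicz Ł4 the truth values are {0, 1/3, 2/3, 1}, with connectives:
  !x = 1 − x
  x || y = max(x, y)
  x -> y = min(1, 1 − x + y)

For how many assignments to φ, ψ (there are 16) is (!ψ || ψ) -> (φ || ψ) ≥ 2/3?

φ = 0, ψ = 0 ↦ 0  <
φ = 0, ψ = 1/3 ↦ 2/3  ≥
φ = 0, ψ = 2/3 ↦ 1  ≥
φ = 0, ψ = 1 ↦ 1  ≥
φ = 1/3, ψ = 0 ↦ 1/3  <
φ = 1/3, ψ = 1/3 ↦ 2/3  ≥
φ = 1/3, ψ = 2/3 ↦ 1  ≥
φ = 1/3, ψ = 1 ↦ 1  ≥
φ = 2/3, ψ = 0 ↦ 2/3  ≥
φ = 2/3, ψ = 1/3 ↦ 1  ≥
φ = 2/3, ψ = 2/3 ↦ 1  ≥
φ = 2/3, ψ = 1 ↦ 1  ≥
φ = 1, ψ = 0 ↦ 1  ≥
φ = 1, ψ = 1/3 ↦ 1  ≥
φ = 1, ψ = 2/3 ↦ 1  ≥
φ = 1, ψ = 1 ↦ 1  ≥
So 14 of the 16 assignments meet the threshold.

14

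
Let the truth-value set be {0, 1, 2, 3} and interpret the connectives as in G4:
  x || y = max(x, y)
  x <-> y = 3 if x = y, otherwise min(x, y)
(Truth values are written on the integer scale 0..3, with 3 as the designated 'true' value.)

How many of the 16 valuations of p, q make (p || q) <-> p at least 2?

p = 0, q = 0 ↦ 3  ≥
p = 0, q = 1 ↦ 0  <
p = 0, q = 2 ↦ 0  <
p = 0, q = 3 ↦ 0  <
p = 1, q = 0 ↦ 3  ≥
p = 1, q = 1 ↦ 3  ≥
p = 1, q = 2 ↦ 1  <
p = 1, q = 3 ↦ 1  <
p = 2, q = 0 ↦ 3  ≥
p = 2, q = 1 ↦ 3  ≥
p = 2, q = 2 ↦ 3  ≥
p = 2, q = 3 ↦ 2  ≥
p = 3, q = 0 ↦ 3  ≥
p = 3, q = 1 ↦ 3  ≥
p = 3, q = 2 ↦ 3  ≥
p = 3, q = 3 ↦ 3  ≥
So 11 of the 16 assignments meet the threshold.

11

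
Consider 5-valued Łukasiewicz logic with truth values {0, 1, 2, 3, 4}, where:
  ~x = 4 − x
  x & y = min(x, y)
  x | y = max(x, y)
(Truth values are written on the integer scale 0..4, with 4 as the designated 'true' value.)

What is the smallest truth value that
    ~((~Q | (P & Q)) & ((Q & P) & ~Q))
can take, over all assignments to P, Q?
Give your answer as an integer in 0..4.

2

Take P = 2, Q = 2:
~Q = ~2 = 2
P & Q = 2 & 2 = 2
~Q | (P & Q) = 2 | 2 = 2
Q & P = 2 & 2 = 2
~Q = ~2 = 2
(Q & P) & ~Q = 2 & 2 = 2
(~Q | (P & Q)) & ((Q & P) & ~Q) = 2 & 2 = 2
~((~Q | (P & Q)) & ((Q & P) & ~Q)) = ~2 = 2
No assignment yields a value below 2, so this is the minimum.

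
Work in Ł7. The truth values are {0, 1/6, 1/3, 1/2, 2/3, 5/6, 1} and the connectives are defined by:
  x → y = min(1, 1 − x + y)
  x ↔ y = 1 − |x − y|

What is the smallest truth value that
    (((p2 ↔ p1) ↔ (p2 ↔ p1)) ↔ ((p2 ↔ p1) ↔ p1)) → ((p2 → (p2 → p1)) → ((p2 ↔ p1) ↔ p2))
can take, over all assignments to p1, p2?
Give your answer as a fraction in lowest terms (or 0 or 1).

Take p1 = 1/2, p2 = 0:
p2 ↔ p1 = 0 ↔ 1/2 = 1/2
p2 ↔ p1 = 0 ↔ 1/2 = 1/2
(p2 ↔ p1) ↔ (p2 ↔ p1) = 1/2 ↔ 1/2 = 1
p2 ↔ p1 = 0 ↔ 1/2 = 1/2
(p2 ↔ p1) ↔ p1 = 1/2 ↔ 1/2 = 1
((p2 ↔ p1) ↔ (p2 ↔ p1)) ↔ ((p2 ↔ p1) ↔ p1) = 1 ↔ 1 = 1
p2 → p1 = 0 → 1/2 = 1
p2 → (p2 → p1) = 0 → 1 = 1
p2 ↔ p1 = 0 ↔ 1/2 = 1/2
(p2 ↔ p1) ↔ p2 = 1/2 ↔ 0 = 1/2
(p2 → (p2 → p1)) → ((p2 ↔ p1) ↔ p2) = 1 → 1/2 = 1/2
(((p2 ↔ p1) ↔ (p2 ↔ p1)) ↔ ((p2 ↔ p1) ↔ p1)) → ((p2 → (p2 → p1)) → ((p2 ↔ p1) ↔ p2)) = 1 → 1/2 = 1/2
No assignment yields a value below 1/2, so this is the minimum.

1/2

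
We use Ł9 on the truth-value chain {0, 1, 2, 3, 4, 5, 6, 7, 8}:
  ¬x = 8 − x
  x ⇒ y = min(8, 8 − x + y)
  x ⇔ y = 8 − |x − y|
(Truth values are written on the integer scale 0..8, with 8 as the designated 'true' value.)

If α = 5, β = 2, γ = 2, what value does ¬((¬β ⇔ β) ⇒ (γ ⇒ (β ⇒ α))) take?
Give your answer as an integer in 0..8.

0

¬β = ¬2 = 6
¬β ⇔ β = 6 ⇔ 2 = 4
β ⇒ α = 2 ⇒ 5 = 8
γ ⇒ (β ⇒ α) = 2 ⇒ 8 = 8
(¬β ⇔ β) ⇒ (γ ⇒ (β ⇒ α)) = 4 ⇒ 8 = 8
¬((¬β ⇔ β) ⇒ (γ ⇒ (β ⇒ α))) = ¬8 = 0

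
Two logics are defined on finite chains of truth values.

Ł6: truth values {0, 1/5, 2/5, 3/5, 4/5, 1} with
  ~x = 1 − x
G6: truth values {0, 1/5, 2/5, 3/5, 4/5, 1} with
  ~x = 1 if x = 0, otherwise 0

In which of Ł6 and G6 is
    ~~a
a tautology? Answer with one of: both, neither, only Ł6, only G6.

neither

In Ł6: at a = 0 the value is 0 — not a tautology.
In G6: at a = 0 the value is 0 — not a tautology.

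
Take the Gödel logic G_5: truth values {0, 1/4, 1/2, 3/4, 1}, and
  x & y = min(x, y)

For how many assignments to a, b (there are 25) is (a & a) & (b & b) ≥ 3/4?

value 1: 1 assignment (counts)
value 3/4: 3 assignments (counts)
value 1/2: 5 assignments
value 1/4: 7 assignments
value 0: 9 assignments
So 4 of the 25 assignments meet the threshold.

4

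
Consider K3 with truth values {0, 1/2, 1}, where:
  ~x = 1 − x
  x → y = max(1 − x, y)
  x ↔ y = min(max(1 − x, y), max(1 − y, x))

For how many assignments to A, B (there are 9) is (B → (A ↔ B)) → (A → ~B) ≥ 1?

5

A = 0, B = 0 ↦ 1  ≥
A = 0, B = 1/2 ↦ 1  ≥
A = 0, B = 1 ↦ 1  ≥
A = 1/2, B = 0 ↦ 1  ≥
A = 1/2, B = 1/2 ↦ 1/2  <
A = 1/2, B = 1 ↦ 1/2  <
A = 1, B = 0 ↦ 1  ≥
A = 1, B = 1/2 ↦ 1/2  <
A = 1, B = 1 ↦ 0  <
So 5 of the 9 assignments meet the threshold.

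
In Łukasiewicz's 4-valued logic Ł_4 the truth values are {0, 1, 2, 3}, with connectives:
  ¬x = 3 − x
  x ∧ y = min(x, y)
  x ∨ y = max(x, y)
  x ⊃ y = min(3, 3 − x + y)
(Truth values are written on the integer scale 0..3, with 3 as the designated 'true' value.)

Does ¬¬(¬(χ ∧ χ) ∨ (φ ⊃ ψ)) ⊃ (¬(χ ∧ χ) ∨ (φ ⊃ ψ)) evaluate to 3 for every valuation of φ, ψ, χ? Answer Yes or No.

At φ = 1, ψ = 0, χ = 0, for instance:
χ ∧ χ = 0 ∧ 0 = 0
¬(χ ∧ χ) = ¬0 = 3
φ ⊃ ψ = 1 ⊃ 0 = 2
¬(χ ∧ χ) ∨ (φ ⊃ ψ) = 3 ∨ 2 = 3
¬(¬(χ ∧ χ) ∨ (φ ⊃ ψ)) = ¬3 = 0
¬¬(¬(χ ∧ χ) ∨ (φ ⊃ ψ)) = ¬0 = 3
¬¬(¬(χ ∧ χ) ∨ (φ ⊃ ψ)) ⊃ (¬(χ ∧ χ) ∨ (φ ⊃ ψ)) = 3 ⊃ 3 = 3
and checking the remaining 63 assignments likewise gives ≥ 3 in every case.

Yes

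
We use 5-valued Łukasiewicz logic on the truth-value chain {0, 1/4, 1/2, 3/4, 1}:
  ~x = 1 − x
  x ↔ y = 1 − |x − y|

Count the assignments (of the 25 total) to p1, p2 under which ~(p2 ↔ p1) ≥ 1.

2

value 1: 2 assignments (counts)
value 3/4: 4 assignments
value 1/2: 6 assignments
value 1/4: 8 assignments
value 0: 5 assignments
So 2 of the 25 assignments meet the threshold.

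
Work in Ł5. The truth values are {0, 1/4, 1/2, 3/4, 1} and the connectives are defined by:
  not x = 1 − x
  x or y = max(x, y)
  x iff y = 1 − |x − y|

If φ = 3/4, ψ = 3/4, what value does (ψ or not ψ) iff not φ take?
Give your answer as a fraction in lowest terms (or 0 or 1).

not ψ = not 3/4 = 1/4
ψ or not ψ = 3/4 or 1/4 = 3/4
not φ = not 3/4 = 1/4
(ψ or not ψ) iff not φ = 3/4 iff 1/4 = 1/2

1/2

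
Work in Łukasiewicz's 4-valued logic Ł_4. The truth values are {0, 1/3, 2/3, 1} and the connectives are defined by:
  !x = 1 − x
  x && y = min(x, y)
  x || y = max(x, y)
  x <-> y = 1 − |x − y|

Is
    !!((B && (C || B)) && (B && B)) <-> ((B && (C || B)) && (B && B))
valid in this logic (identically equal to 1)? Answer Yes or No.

Yes

B = 0, C = 0 ↦ 1
B = 0, C = 1/3 ↦ 1
B = 0, C = 2/3 ↦ 1
B = 0, C = 1 ↦ 1
B = 1/3, C = 0 ↦ 1
B = 1/3, C = 1/3 ↦ 1
B = 1/3, C = 2/3 ↦ 1
B = 1/3, C = 1 ↦ 1
B = 2/3, C = 0 ↦ 1
B = 2/3, C = 1/3 ↦ 1
B = 2/3, C = 2/3 ↦ 1
B = 2/3, C = 1 ↦ 1
B = 1, C = 0 ↦ 1
B = 1, C = 1/3 ↦ 1
B = 1, C = 2/3 ↦ 1
B = 1, C = 1 ↦ 1
Every assignment gives a value ≥ 1.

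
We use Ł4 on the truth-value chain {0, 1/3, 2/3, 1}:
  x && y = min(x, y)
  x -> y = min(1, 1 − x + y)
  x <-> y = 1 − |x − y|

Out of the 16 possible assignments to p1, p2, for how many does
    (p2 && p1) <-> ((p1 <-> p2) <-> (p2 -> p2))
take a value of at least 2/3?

12

p1 = 0, p2 = 0 ↦ 0  <
p1 = 0, p2 = 1/3 ↦ 1/3  <
p1 = 0, p2 = 2/3 ↦ 2/3  ≥
p1 = 0, p2 = 1 ↦ 1  ≥
p1 = 1/3, p2 = 0 ↦ 1/3  <
p1 = 1/3, p2 = 1/3 ↦ 1/3  <
p1 = 1/3, p2 = 2/3 ↦ 2/3  ≥
p1 = 1/3, p2 = 1 ↦ 1  ≥
p1 = 2/3, p2 = 0 ↦ 2/3  ≥
p1 = 2/3, p2 = 1/3 ↦ 2/3  ≥
p1 = 2/3, p2 = 2/3 ↦ 2/3  ≥
p1 = 2/3, p2 = 1 ↦ 1  ≥
p1 = 1, p2 = 0 ↦ 1  ≥
p1 = 1, p2 = 1/3 ↦ 1  ≥
p1 = 1, p2 = 2/3 ↦ 1  ≥
p1 = 1, p2 = 1 ↦ 1  ≥
So 12 of the 16 assignments meet the threshold.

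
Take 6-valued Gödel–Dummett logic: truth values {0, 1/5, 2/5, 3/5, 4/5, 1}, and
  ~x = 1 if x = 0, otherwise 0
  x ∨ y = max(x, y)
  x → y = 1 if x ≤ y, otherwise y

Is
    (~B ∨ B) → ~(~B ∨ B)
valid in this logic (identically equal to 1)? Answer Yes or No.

No

Counterexample: take B = 0.
~B = ~0 = 1
~B ∨ B = 1 ∨ 0 = 1
~(~B ∨ B) = ~1 = 0
(~B ∨ B) → ~(~B ∨ B) = 1 → 0 = 0
This gives 0 ≠ 1.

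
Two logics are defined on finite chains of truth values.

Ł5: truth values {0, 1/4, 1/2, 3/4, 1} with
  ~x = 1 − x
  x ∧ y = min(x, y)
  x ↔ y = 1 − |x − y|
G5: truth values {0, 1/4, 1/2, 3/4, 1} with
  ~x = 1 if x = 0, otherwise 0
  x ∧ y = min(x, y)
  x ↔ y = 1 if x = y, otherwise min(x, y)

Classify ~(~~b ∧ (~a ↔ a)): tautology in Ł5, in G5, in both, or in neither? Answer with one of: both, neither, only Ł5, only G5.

only G5

In Ł5: at a = 1/4, b = 1/4 the value is 3/4 — not a tautology.
In G5: every assignment gives 1 — tautology.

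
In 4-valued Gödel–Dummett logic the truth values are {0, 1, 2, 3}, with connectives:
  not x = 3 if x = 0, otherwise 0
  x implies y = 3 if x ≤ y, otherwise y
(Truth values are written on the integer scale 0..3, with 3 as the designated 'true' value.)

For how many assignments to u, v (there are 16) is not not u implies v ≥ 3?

u = 0, v = 0 ↦ 3  ≥
u = 0, v = 1 ↦ 3  ≥
u = 0, v = 2 ↦ 3  ≥
u = 0, v = 3 ↦ 3  ≥
u = 1, v = 0 ↦ 0  <
u = 1, v = 1 ↦ 1  <
u = 1, v = 2 ↦ 2  <
u = 1, v = 3 ↦ 3  ≥
u = 2, v = 0 ↦ 0  <
u = 2, v = 1 ↦ 1  <
u = 2, v = 2 ↦ 2  <
u = 2, v = 3 ↦ 3  ≥
u = 3, v = 0 ↦ 0  <
u = 3, v = 1 ↦ 1  <
u = 3, v = 2 ↦ 2  <
u = 3, v = 3 ↦ 3  ≥
So 7 of the 16 assignments meet the threshold.

7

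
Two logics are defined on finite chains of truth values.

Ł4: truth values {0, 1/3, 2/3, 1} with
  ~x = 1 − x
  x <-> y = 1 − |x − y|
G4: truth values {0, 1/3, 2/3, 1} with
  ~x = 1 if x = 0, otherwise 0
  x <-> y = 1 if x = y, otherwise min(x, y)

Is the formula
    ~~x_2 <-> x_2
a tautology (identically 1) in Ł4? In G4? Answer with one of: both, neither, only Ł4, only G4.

only Ł4

In Ł4: every assignment gives 1 — tautology.
In G4: at x_2 = 1/3 the value is 1/3 — not a tautology.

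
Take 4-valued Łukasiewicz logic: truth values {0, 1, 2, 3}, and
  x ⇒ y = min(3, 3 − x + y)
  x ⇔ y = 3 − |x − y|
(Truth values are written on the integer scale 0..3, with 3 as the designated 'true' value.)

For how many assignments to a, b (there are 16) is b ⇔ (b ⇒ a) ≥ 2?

a = 0, b = 0 ↦ 0  <
a = 0, b = 1 ↦ 2  ≥
a = 0, b = 2 ↦ 2  ≥
a = 0, b = 3 ↦ 0  <
a = 1, b = 0 ↦ 0  <
a = 1, b = 1 ↦ 1  <
a = 1, b = 2 ↦ 3  ≥
a = 1, b = 3 ↦ 1  <
a = 2, b = 0 ↦ 0  <
a = 2, b = 1 ↦ 1  <
a = 2, b = 2 ↦ 2  ≥
a = 2, b = 3 ↦ 2  ≥
a = 3, b = 0 ↦ 0  <
a = 3, b = 1 ↦ 1  <
a = 3, b = 2 ↦ 2  ≥
a = 3, b = 3 ↦ 3  ≥
So 7 of the 16 assignments meet the threshold.

7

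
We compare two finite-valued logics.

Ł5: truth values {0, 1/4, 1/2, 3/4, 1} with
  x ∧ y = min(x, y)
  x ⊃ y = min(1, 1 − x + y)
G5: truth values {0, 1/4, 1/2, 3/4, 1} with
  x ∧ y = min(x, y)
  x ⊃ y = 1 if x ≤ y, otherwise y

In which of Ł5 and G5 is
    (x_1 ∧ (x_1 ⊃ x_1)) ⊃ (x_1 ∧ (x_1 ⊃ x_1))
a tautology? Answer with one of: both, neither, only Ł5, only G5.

In Ł5: every assignment gives 1 — tautology.
In G5: every assignment gives 1 — tautology.

both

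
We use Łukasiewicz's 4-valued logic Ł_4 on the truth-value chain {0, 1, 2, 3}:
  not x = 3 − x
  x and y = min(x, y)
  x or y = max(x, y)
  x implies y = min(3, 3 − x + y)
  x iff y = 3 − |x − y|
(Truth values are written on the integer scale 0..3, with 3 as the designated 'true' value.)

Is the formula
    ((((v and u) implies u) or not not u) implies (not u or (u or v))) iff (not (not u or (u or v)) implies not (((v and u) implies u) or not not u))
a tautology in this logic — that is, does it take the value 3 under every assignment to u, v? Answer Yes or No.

u = 0, v = 0 ↦ 3
u = 0, v = 1 ↦ 3
u = 0, v = 2 ↦ 3
u = 0, v = 3 ↦ 3
u = 1, v = 0 ↦ 3
u = 1, v = 1 ↦ 3
u = 1, v = 2 ↦ 3
u = 1, v = 3 ↦ 3
u = 2, v = 0 ↦ 3
u = 2, v = 1 ↦ 3
u = 2, v = 2 ↦ 3
u = 2, v = 3 ↦ 3
u = 3, v = 0 ↦ 3
u = 3, v = 1 ↦ 3
u = 3, v = 2 ↦ 3
u = 3, v = 3 ↦ 3
Every assignment gives a value ≥ 3.

Yes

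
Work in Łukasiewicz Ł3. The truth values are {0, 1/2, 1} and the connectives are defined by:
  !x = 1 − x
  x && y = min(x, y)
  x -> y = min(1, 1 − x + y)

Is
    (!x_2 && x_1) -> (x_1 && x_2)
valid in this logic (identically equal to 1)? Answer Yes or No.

Counterexample: take x_1 = 1/2, x_2 = 0.
!x_2 = !0 = 1
!x_2 && x_1 = 1 && 1/2 = 1/2
x_1 && x_2 = 1/2 && 0 = 0
(!x_2 && x_1) -> (x_1 && x_2) = 1/2 -> 0 = 1/2
This gives 1/2 ≠ 1.

No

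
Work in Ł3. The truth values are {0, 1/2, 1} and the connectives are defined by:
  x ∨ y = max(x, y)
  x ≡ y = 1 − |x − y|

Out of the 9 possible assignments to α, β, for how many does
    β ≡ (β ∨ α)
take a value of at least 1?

6

α = 0, β = 0 ↦ 1  ≥
α = 0, β = 1/2 ↦ 1  ≥
α = 0, β = 1 ↦ 1  ≥
α = 1/2, β = 0 ↦ 1/2  <
α = 1/2, β = 1/2 ↦ 1  ≥
α = 1/2, β = 1 ↦ 1  ≥
α = 1, β = 0 ↦ 0  <
α = 1, β = 1/2 ↦ 1/2  <
α = 1, β = 1 ↦ 1  ≥
So 6 of the 9 assignments meet the threshold.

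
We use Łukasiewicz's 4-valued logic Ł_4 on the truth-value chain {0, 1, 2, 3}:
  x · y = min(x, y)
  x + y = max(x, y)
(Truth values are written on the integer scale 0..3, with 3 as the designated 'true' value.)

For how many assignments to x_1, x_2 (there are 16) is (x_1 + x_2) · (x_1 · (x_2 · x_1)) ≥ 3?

x_1 = 0, x_2 = 0 ↦ 0  <
x_1 = 0, x_2 = 1 ↦ 0  <
x_1 = 0, x_2 = 2 ↦ 0  <
x_1 = 0, x_2 = 3 ↦ 0  <
x_1 = 1, x_2 = 0 ↦ 0  <
x_1 = 1, x_2 = 1 ↦ 1  <
x_1 = 1, x_2 = 2 ↦ 1  <
x_1 = 1, x_2 = 3 ↦ 1  <
x_1 = 2, x_2 = 0 ↦ 0  <
x_1 = 2, x_2 = 1 ↦ 1  <
x_1 = 2, x_2 = 2 ↦ 2  <
x_1 = 2, x_2 = 3 ↦ 2  <
x_1 = 3, x_2 = 0 ↦ 0  <
x_1 = 3, x_2 = 1 ↦ 1  <
x_1 = 3, x_2 = 2 ↦ 2  <
x_1 = 3, x_2 = 3 ↦ 3  ≥
So 1 of the 16 assignments meets the threshold.

1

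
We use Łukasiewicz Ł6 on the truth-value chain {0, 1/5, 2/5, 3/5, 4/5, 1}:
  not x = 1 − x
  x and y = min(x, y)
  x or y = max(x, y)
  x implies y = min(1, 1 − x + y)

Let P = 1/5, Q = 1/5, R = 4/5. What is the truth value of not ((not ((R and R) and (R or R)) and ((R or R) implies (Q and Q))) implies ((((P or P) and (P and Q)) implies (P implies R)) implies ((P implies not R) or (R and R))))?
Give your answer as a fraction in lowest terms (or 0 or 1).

0

R and R = 4/5 and 4/5 = 4/5
R or R = 4/5 or 4/5 = 4/5
(R and R) and (R or R) = 4/5 and 4/5 = 4/5
not ((R and R) and (R or R)) = not 4/5 = 1/5
R or R = 4/5 or 4/5 = 4/5
Q and Q = 1/5 and 1/5 = 1/5
(R or R) implies (Q and Q) = 4/5 implies 1/5 = 2/5
not ((R and R) and (R or R)) and ((R or R) implies (Q and Q)) = 1/5 and 2/5 = 1/5
P or P = 1/5 or 1/5 = 1/5
P and Q = 1/5 and 1/5 = 1/5
(P or P) and (P and Q) = 1/5 and 1/5 = 1/5
P implies R = 1/5 implies 4/5 = 1
((P or P) and (P and Q)) implies (P implies R) = 1/5 implies 1 = 1
not R = not 4/5 = 1/5
P implies not R = 1/5 implies 1/5 = 1
R and R = 4/5 and 4/5 = 4/5
(P implies not R) or (R and R) = 1 or 4/5 = 1
(((P or P) and (P and Q)) implies (P implies R)) implies ((P implies not R) or (R and R)) = 1 implies 1 = 1
(not ((R and R) and (R or R)) and ((R or R) implies (Q and Q))) implies ((((P or P) and (P and Q)) implies (P implies R)) implies ((P implies not R) or (R and R))) = 1/5 implies 1 = 1
not ((not ((R and R) and (R or R)) and ((R or R) implies (Q and Q))) implies ((((P or P) and (P and Q)) implies (P implies R)) implies ((P implies not R) or (R and R)))) = not 1 = 0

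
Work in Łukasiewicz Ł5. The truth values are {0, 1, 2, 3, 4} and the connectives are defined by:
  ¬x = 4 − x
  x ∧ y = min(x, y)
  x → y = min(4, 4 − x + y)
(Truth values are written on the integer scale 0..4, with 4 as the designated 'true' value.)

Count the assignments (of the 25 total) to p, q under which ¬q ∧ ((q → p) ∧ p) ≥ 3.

4

value 4: 1 assignment (counts)
value 3: 3 assignments (counts)
value 2: 5 assignments
value 1: 7 assignments
value 0: 9 assignments
So 4 of the 25 assignments meet the threshold.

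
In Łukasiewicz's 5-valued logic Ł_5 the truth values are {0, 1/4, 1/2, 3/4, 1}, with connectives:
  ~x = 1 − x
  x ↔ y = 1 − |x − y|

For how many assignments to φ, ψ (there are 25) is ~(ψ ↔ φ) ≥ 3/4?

6

value 1: 2 assignments (counts)
value 3/4: 4 assignments (counts)
value 1/2: 6 assignments
value 1/4: 8 assignments
value 0: 5 assignments
So 6 of the 25 assignments meet the threshold.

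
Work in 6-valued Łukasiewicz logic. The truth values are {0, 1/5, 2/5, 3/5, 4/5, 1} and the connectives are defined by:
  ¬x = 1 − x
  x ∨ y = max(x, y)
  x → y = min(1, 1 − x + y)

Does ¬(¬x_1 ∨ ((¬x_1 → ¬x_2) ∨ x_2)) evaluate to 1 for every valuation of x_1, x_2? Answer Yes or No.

Counterexample: take x_1 = 0, x_2 = 0.
¬x_1 = ¬0 = 1
¬x_1 = ¬0 = 1
¬x_2 = ¬0 = 1
¬x_1 → ¬x_2 = 1 → 1 = 1
(¬x_1 → ¬x_2) ∨ x_2 = 1 ∨ 0 = 1
¬x_1 ∨ ((¬x_1 → ¬x_2) ∨ x_2) = 1 ∨ 1 = 1
¬(¬x_1 ∨ ((¬x_1 → ¬x_2) ∨ x_2)) = ¬1 = 0
This gives 0 ≠ 1.

No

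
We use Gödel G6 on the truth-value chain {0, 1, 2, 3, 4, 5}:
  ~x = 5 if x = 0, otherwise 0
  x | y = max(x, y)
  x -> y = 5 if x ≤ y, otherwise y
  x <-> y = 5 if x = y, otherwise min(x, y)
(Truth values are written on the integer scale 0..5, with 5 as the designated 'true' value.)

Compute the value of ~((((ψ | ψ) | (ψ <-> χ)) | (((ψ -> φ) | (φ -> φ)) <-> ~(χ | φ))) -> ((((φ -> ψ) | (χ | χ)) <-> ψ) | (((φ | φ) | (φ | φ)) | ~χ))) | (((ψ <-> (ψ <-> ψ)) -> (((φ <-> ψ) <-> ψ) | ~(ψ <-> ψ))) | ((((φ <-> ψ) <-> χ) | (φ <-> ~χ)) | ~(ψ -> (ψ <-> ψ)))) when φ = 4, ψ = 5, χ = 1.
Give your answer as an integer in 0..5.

ψ | ψ = 5 | 5 = 5
ψ <-> χ = 5 <-> 1 = 1
(ψ | ψ) | (ψ <-> χ) = 5 | 1 = 5
ψ -> φ = 5 -> 4 = 4
φ -> φ = 4 -> 4 = 5
(ψ -> φ) | (φ -> φ) = 4 | 5 = 5
χ | φ = 1 | 4 = 4
~(χ | φ) = ~4 = 0
((ψ -> φ) | (φ -> φ)) <-> ~(χ | φ) = 5 <-> 0 = 0
((ψ | ψ) | (ψ <-> χ)) | (((ψ -> φ) | (φ -> φ)) <-> ~(χ | φ)) = 5 | 0 = 5
φ -> ψ = 4 -> 5 = 5
χ | χ = 1 | 1 = 1
(φ -> ψ) | (χ | χ) = 5 | 1 = 5
((φ -> ψ) | (χ | χ)) <-> ψ = 5 <-> 5 = 5
φ | φ = 4 | 4 = 4
φ | φ = 4 | 4 = 4
(φ | φ) | (φ | φ) = 4 | 4 = 4
~χ = ~1 = 0
((φ | φ) | (φ | φ)) | ~χ = 4 | 0 = 4
(((φ -> ψ) | (χ | χ)) <-> ψ) | (((φ | φ) | (φ | φ)) | ~χ) = 5 | 4 = 5
(((ψ | ψ) | (ψ <-> χ)) | (((ψ -> φ) | (φ -> φ)) <-> ~(χ | φ))) -> ((((φ -> ψ) | (χ | χ)) <-> ψ) | (((φ | φ) | (φ | φ)) | ~χ)) = 5 -> 5 = 5
~((((ψ | ψ) | (ψ <-> χ)) | (((ψ -> φ) | (φ -> φ)) <-> ~(χ | φ))) -> ((((φ -> ψ) | (χ | χ)) <-> ψ) | (((φ | φ) | (φ | φ)) | ~χ))) = ~5 = 0
ψ <-> ψ = 5 <-> 5 = 5
ψ <-> (ψ <-> ψ) = 5 <-> 5 = 5
φ <-> ψ = 4 <-> 5 = 4
(φ <-> ψ) <-> ψ = 4 <-> 5 = 4
ψ <-> ψ = 5 <-> 5 = 5
~(ψ <-> ψ) = ~5 = 0
((φ <-> ψ) <-> ψ) | ~(ψ <-> ψ) = 4 | 0 = 4
(ψ <-> (ψ <-> ψ)) -> (((φ <-> ψ) <-> ψ) | ~(ψ <-> ψ)) = 5 -> 4 = 4
φ <-> ψ = 4 <-> 5 = 4
(φ <-> ψ) <-> χ = 4 <-> 1 = 1
~χ = ~1 = 0
φ <-> ~χ = 4 <-> 0 = 0
((φ <-> ψ) <-> χ) | (φ <-> ~χ) = 1 | 0 = 1
ψ <-> ψ = 5 <-> 5 = 5
ψ -> (ψ <-> ψ) = 5 -> 5 = 5
~(ψ -> (ψ <-> ψ)) = ~5 = 0
(((φ <-> ψ) <-> χ) | (φ <-> ~χ)) | ~(ψ -> (ψ <-> ψ)) = 1 | 0 = 1
((ψ <-> (ψ <-> ψ)) -> (((φ <-> ψ) <-> ψ) | ~(ψ <-> ψ))) | ((((φ <-> ψ) <-> χ) | (φ <-> ~χ)) | ~(ψ -> (ψ <-> ψ))) = 4 | 1 = 4
~((((ψ | ψ) | (ψ <-> χ)) | (((ψ -> φ) | (φ -> φ)) <-> ~(χ | φ))) -> ((((φ -> ψ) | (χ | χ)) <-> ψ) | (((φ | φ) | (φ | φ)) | ~χ))) | (((ψ <-> (ψ <-> ψ)) -> (((φ <-> ψ) <-> ψ) | ~(ψ <-> ψ))) | ((((φ <-> ψ) <-> χ) | (φ <-> ~χ)) | ~(ψ -> (ψ <-> ψ)))) = 0 | 4 = 4

4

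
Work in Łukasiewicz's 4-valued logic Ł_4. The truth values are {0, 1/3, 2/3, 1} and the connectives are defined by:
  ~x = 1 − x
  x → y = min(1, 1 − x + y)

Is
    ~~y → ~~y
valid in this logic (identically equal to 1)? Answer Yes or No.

y = 0 ↦ 1
y = 1/3 ↦ 1
y = 2/3 ↦ 1
y = 1 ↦ 1
Every assignment gives a value ≥ 1.

Yes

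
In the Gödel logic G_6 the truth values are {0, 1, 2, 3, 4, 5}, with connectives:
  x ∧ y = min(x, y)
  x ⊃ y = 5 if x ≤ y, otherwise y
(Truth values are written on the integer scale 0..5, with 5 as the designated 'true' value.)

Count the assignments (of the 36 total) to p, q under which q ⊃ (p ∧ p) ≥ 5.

21

value 5: 21 assignments (counts)
value 4: 1 assignment
value 3: 2 assignments
value 2: 3 assignments
value 1: 4 assignments
value 0: 5 assignments
So 21 of the 36 assignments meet the threshold.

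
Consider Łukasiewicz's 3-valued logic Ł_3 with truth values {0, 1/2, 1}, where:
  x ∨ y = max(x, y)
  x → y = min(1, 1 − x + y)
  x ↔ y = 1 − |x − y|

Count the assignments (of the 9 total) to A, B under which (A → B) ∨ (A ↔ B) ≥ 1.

A = 0, B = 0 ↦ 1  ≥
A = 0, B = 1/2 ↦ 1  ≥
A = 0, B = 1 ↦ 1  ≥
A = 1/2, B = 0 ↦ 1/2  <
A = 1/2, B = 1/2 ↦ 1  ≥
A = 1/2, B = 1 ↦ 1  ≥
A = 1, B = 0 ↦ 0  <
A = 1, B = 1/2 ↦ 1/2  <
A = 1, B = 1 ↦ 1  ≥
So 6 of the 9 assignments meet the threshold.

6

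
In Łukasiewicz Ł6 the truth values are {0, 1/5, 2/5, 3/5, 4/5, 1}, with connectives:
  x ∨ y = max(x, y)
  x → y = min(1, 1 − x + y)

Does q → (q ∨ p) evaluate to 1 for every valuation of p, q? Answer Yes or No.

At p = 3/5, q = 4/5, for instance:
q ∨ p = 4/5 ∨ 3/5 = 4/5
q → (q ∨ p) = 4/5 → 4/5 = 1
and checking the remaining 35 assignments likewise gives ≥ 1 in every case.

Yes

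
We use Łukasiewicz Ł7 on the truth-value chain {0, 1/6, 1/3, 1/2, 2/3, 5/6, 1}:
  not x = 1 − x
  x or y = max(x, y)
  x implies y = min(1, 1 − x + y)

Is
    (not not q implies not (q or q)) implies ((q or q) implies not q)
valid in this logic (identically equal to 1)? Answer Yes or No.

Yes

q = 0 ↦ 1
q = 1/6 ↦ 1
q = 1/3 ↦ 1
q = 1/2 ↦ 1
q = 2/3 ↦ 1
q = 5/6 ↦ 1
q = 1 ↦ 1
Every assignment gives a value ≥ 1.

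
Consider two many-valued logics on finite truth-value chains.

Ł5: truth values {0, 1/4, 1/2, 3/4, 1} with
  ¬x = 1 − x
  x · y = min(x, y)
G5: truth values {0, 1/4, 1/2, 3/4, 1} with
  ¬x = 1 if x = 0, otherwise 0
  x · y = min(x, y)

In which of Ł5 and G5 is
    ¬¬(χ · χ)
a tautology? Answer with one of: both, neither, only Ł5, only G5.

In Ł5: at χ = 0 the value is 0 — not a tautology.
In G5: at χ = 0 the value is 0 — not a tautology.

neither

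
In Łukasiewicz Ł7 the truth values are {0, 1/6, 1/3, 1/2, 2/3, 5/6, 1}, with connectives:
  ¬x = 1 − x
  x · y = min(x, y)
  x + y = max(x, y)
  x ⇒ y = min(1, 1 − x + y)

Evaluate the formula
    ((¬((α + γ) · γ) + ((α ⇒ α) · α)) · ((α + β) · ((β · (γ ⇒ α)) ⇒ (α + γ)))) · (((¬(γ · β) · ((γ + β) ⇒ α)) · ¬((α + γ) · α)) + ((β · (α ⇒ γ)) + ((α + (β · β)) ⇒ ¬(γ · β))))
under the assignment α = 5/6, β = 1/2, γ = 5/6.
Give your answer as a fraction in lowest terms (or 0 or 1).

α + γ = 5/6 + 5/6 = 5/6
(α + γ) · γ = 5/6 · 5/6 = 5/6
¬((α + γ) · γ) = ¬5/6 = 1/6
α ⇒ α = 5/6 ⇒ 5/6 = 1
(α ⇒ α) · α = 1 · 5/6 = 5/6
¬((α + γ) · γ) + ((α ⇒ α) · α) = 1/6 + 5/6 = 5/6
α + β = 5/6 + 1/2 = 5/6
γ ⇒ α = 5/6 ⇒ 5/6 = 1
β · (γ ⇒ α) = 1/2 · 1 = 1/2
α + γ = 5/6 + 5/6 = 5/6
(β · (γ ⇒ α)) ⇒ (α + γ) = 1/2 ⇒ 5/6 = 1
(α + β) · ((β · (γ ⇒ α)) ⇒ (α + γ)) = 5/6 · 1 = 5/6
(¬((α + γ) · γ) + ((α ⇒ α) · α)) · ((α + β) · ((β · (γ ⇒ α)) ⇒ (α + γ))) = 5/6 · 5/6 = 5/6
γ · β = 5/6 · 1/2 = 1/2
¬(γ · β) = ¬1/2 = 1/2
γ + β = 5/6 + 1/2 = 5/6
(γ + β) ⇒ α = 5/6 ⇒ 5/6 = 1
¬(γ · β) · ((γ + β) ⇒ α) = 1/2 · 1 = 1/2
α + γ = 5/6 + 5/6 = 5/6
(α + γ) · α = 5/6 · 5/6 = 5/6
¬((α + γ) · α) = ¬5/6 = 1/6
(¬(γ · β) · ((γ + β) ⇒ α)) · ¬((α + γ) · α) = 1/2 · 1/6 = 1/6
α ⇒ γ = 5/6 ⇒ 5/6 = 1
β · (α ⇒ γ) = 1/2 · 1 = 1/2
β · β = 1/2 · 1/2 = 1/2
α + (β · β) = 5/6 + 1/2 = 5/6
γ · β = 5/6 · 1/2 = 1/2
¬(γ · β) = ¬1/2 = 1/2
(α + (β · β)) ⇒ ¬(γ · β) = 5/6 ⇒ 1/2 = 2/3
(β · (α ⇒ γ)) + ((α + (β · β)) ⇒ ¬(γ · β)) = 1/2 + 2/3 = 2/3
((¬(γ · β) · ((γ + β) ⇒ α)) · ¬((α + γ) · α)) + ((β · (α ⇒ γ)) + ((α + (β · β)) ⇒ ¬(γ · β))) = 1/6 + 2/3 = 2/3
((¬((α + γ) · γ) + ((α ⇒ α) · α)) · ((α + β) · ((β · (γ ⇒ α)) ⇒ (α + γ)))) · (((¬(γ · β) · ((γ + β) ⇒ α)) · ¬((α + γ) · α)) + ((β · (α ⇒ γ)) + ((α + (β · β)) ⇒ ¬(γ · β)))) = 5/6 · 2/3 = 2/3

2/3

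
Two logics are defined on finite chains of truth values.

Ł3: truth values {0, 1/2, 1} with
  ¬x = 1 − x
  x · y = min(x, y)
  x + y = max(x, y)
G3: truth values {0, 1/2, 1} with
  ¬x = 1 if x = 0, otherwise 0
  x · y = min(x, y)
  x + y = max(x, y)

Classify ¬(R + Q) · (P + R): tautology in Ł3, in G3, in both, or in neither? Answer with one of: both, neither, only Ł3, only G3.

In Ł3: at P = 0, Q = 0, R = 0 the value is 0 — not a tautology.
In G3: at P = 0, Q = 0, R = 0 the value is 0 — not a tautology.

neither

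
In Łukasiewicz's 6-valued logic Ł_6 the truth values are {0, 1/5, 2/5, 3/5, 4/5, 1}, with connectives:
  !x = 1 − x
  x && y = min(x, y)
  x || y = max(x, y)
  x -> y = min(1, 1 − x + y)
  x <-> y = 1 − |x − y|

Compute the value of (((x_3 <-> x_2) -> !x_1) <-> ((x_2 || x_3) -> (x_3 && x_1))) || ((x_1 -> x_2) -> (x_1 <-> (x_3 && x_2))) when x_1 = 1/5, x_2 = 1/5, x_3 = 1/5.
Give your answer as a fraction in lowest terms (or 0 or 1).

x_3 <-> x_2 = 1/5 <-> 1/5 = 1
!x_1 = !1/5 = 4/5
(x_3 <-> x_2) -> !x_1 = 1 -> 4/5 = 4/5
x_2 || x_3 = 1/5 || 1/5 = 1/5
x_3 && x_1 = 1/5 && 1/5 = 1/5
(x_2 || x_3) -> (x_3 && x_1) = 1/5 -> 1/5 = 1
((x_3 <-> x_2) -> !x_1) <-> ((x_2 || x_3) -> (x_3 && x_1)) = 4/5 <-> 1 = 4/5
x_1 -> x_2 = 1/5 -> 1/5 = 1
x_3 && x_2 = 1/5 && 1/5 = 1/5
x_1 <-> (x_3 && x_2) = 1/5 <-> 1/5 = 1
(x_1 -> x_2) -> (x_1 <-> (x_3 && x_2)) = 1 -> 1 = 1
(((x_3 <-> x_2) -> !x_1) <-> ((x_2 || x_3) -> (x_3 && x_1))) || ((x_1 -> x_2) -> (x_1 <-> (x_3 && x_2))) = 4/5 || 1 = 1

1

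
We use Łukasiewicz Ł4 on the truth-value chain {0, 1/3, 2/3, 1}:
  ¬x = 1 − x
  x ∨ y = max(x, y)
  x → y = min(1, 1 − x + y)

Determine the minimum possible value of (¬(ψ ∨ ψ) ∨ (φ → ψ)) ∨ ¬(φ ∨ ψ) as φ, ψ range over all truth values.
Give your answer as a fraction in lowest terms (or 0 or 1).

2/3

Take φ = 2/3, ψ = 1/3:
ψ ∨ ψ = 1/3 ∨ 1/3 = 1/3
¬(ψ ∨ ψ) = ¬1/3 = 2/3
φ → ψ = 2/3 → 1/3 = 2/3
¬(ψ ∨ ψ) ∨ (φ → ψ) = 2/3 ∨ 2/3 = 2/3
φ ∨ ψ = 2/3 ∨ 1/3 = 2/3
¬(φ ∨ ψ) = ¬2/3 = 1/3
(¬(ψ ∨ ψ) ∨ (φ → ψ)) ∨ ¬(φ ∨ ψ) = 2/3 ∨ 1/3 = 2/3
No assignment yields a value below 2/3, so this is the minimum.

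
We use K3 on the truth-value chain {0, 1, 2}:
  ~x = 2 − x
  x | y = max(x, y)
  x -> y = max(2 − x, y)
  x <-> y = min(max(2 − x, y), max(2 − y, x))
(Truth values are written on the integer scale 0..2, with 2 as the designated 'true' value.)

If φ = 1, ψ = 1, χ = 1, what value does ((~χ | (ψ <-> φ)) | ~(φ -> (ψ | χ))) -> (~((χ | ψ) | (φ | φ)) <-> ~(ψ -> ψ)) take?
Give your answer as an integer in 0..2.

1

~χ = ~1 = 1
ψ <-> φ = 1 <-> 1 = 1
~χ | (ψ <-> φ) = 1 | 1 = 1
ψ | χ = 1 | 1 = 1
φ -> (ψ | χ) = 1 -> 1 = 1
~(φ -> (ψ | χ)) = ~1 = 1
(~χ | (ψ <-> φ)) | ~(φ -> (ψ | χ)) = 1 | 1 = 1
χ | ψ = 1 | 1 = 1
φ | φ = 1 | 1 = 1
(χ | ψ) | (φ | φ) = 1 | 1 = 1
~((χ | ψ) | (φ | φ)) = ~1 = 1
ψ -> ψ = 1 -> 1 = 1
~(ψ -> ψ) = ~1 = 1
~((χ | ψ) | (φ | φ)) <-> ~(ψ -> ψ) = 1 <-> 1 = 1
((~χ | (ψ <-> φ)) | ~(φ -> (ψ | χ))) -> (~((χ | ψ) | (φ | φ)) <-> ~(ψ -> ψ)) = 1 -> 1 = 1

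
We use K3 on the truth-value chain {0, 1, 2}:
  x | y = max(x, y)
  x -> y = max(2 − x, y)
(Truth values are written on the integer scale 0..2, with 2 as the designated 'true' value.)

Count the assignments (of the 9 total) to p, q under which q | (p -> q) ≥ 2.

p = 0, q = 0 ↦ 2  ≥
p = 0, q = 1 ↦ 2  ≥
p = 0, q = 2 ↦ 2  ≥
p = 1, q = 0 ↦ 1  <
p = 1, q = 1 ↦ 1  <
p = 1, q = 2 ↦ 2  ≥
p = 2, q = 0 ↦ 0  <
p = 2, q = 1 ↦ 1  <
p = 2, q = 2 ↦ 2  ≥
So 5 of the 9 assignments meet the threshold.

5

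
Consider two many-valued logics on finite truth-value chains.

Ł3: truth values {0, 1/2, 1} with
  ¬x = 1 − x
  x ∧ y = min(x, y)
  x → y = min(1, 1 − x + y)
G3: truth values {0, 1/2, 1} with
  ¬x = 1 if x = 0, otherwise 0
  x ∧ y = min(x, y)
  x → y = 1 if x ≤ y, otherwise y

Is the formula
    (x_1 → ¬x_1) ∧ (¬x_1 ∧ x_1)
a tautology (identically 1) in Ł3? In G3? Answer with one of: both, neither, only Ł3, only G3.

neither

In Ł3: at x_1 = 0 the value is 0 — not a tautology.
In G3: at x_1 = 0 the value is 0 — not a tautology.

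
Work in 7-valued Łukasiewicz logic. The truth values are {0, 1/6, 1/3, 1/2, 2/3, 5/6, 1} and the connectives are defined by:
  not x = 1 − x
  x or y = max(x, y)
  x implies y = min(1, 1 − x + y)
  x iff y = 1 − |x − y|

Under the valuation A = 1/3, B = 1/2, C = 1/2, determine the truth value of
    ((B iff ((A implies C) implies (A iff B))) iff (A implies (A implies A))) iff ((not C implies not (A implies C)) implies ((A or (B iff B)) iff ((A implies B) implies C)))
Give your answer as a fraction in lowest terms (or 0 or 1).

2/3

A implies C = 1/3 implies 1/2 = 1
A iff B = 1/3 iff 1/2 = 5/6
(A implies C) implies (A iff B) = 1 implies 5/6 = 5/6
B iff ((A implies C) implies (A iff B)) = 1/2 iff 5/6 = 2/3
A implies A = 1/3 implies 1/3 = 1
A implies (A implies A) = 1/3 implies 1 = 1
(B iff ((A implies C) implies (A iff B))) iff (A implies (A implies A)) = 2/3 iff 1 = 2/3
not C = not 1/2 = 1/2
A implies C = 1/3 implies 1/2 = 1
not (A implies C) = not 1 = 0
not C implies not (A implies C) = 1/2 implies 0 = 1/2
B iff B = 1/2 iff 1/2 = 1
A or (B iff B) = 1/3 or 1 = 1
A implies B = 1/3 implies 1/2 = 1
(A implies B) implies C = 1 implies 1/2 = 1/2
(A or (B iff B)) iff ((A implies B) implies C) = 1 iff 1/2 = 1/2
(not C implies not (A implies C)) implies ((A or (B iff B)) iff ((A implies B) implies C)) = 1/2 implies 1/2 = 1
((B iff ((A implies C) implies (A iff B))) iff (A implies (A implies A))) iff ((not C implies not (A implies C)) implies ((A or (B iff B)) iff ((A implies B) implies C))) = 2/3 iff 1 = 2/3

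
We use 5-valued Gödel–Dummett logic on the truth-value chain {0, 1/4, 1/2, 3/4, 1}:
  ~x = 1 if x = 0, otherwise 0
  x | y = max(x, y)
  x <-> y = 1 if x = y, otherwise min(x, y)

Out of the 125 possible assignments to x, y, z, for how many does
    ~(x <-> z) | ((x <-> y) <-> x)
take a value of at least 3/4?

value 1: 72 assignments (counts)
value 3/4: 8 assignments (counts)
value 1/2: 12 assignments
value 1/4: 16 assignments
value 0: 17 assignments
So 80 of the 125 assignments meet the threshold.

80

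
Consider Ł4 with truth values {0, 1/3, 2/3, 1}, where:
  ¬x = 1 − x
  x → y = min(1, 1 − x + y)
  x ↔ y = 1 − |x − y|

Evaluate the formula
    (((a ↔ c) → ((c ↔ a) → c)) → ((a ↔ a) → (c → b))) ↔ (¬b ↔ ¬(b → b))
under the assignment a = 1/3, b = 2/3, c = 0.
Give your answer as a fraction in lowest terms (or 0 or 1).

a ↔ c = 1/3 ↔ 0 = 2/3
c ↔ a = 0 ↔ 1/3 = 2/3
(c ↔ a) → c = 2/3 → 0 = 1/3
(a ↔ c) → ((c ↔ a) → c) = 2/3 → 1/3 = 2/3
a ↔ a = 1/3 ↔ 1/3 = 1
c → b = 0 → 2/3 = 1
(a ↔ a) → (c → b) = 1 → 1 = 1
((a ↔ c) → ((c ↔ a) → c)) → ((a ↔ a) → (c → b)) = 2/3 → 1 = 1
¬b = ¬2/3 = 1/3
b → b = 2/3 → 2/3 = 1
¬(b → b) = ¬1 = 0
¬b ↔ ¬(b → b) = 1/3 ↔ 0 = 2/3
(((a ↔ c) → ((c ↔ a) → c)) → ((a ↔ a) → (c → b))) ↔ (¬b ↔ ¬(b → b)) = 1 ↔ 2/3 = 2/3

2/3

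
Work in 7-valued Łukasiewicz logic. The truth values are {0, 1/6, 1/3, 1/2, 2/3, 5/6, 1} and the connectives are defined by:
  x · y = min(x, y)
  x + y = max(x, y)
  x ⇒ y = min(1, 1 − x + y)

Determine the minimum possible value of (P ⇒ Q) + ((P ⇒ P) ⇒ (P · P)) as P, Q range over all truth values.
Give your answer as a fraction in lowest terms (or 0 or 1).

1/2

Take P = 1/2, Q = 0:
P ⇒ Q = 1/2 ⇒ 0 = 1/2
P ⇒ P = 1/2 ⇒ 1/2 = 1
P · P = 1/2 · 1/2 = 1/2
(P ⇒ P) ⇒ (P · P) = 1 ⇒ 1/2 = 1/2
(P ⇒ Q) + ((P ⇒ P) ⇒ (P · P)) = 1/2 + 1/2 = 1/2
No assignment yields a value below 1/2, so this is the minimum.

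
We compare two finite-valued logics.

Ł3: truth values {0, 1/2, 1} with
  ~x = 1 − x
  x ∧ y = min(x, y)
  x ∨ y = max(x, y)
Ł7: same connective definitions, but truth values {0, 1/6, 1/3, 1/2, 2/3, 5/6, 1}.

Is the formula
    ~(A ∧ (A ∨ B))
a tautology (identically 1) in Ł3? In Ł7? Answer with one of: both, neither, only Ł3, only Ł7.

In Ł3: at A = 1/2, B = 0 the value is 1/2 — not a tautology.
In Ł7: at A = 1/6, B = 0 the value is 5/6 — not a tautology.

neither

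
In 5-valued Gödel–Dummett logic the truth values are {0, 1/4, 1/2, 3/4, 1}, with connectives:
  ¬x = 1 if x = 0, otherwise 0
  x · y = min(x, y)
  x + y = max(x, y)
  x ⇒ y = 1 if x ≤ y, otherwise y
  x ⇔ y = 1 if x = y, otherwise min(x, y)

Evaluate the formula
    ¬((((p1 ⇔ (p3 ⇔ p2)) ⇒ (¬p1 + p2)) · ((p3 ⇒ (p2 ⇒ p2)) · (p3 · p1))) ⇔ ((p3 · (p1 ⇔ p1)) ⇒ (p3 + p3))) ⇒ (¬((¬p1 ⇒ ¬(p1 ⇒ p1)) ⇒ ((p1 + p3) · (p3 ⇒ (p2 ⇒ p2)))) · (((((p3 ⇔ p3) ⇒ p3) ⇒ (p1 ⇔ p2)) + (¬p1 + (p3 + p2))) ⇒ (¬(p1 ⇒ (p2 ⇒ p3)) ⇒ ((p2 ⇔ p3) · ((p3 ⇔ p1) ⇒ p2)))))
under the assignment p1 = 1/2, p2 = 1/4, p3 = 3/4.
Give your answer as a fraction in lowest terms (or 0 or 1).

1

p3 ⇔ p2 = 3/4 ⇔ 1/4 = 1/4
p1 ⇔ (p3 ⇔ p2) = 1/2 ⇔ 1/4 = 1/4
¬p1 = ¬1/2 = 0
¬p1 + p2 = 0 + 1/4 = 1/4
(p1 ⇔ (p3 ⇔ p2)) ⇒ (¬p1 + p2) = 1/4 ⇒ 1/4 = 1
p2 ⇒ p2 = 1/4 ⇒ 1/4 = 1
p3 ⇒ (p2 ⇒ p2) = 3/4 ⇒ 1 = 1
p3 · p1 = 3/4 · 1/2 = 1/2
(p3 ⇒ (p2 ⇒ p2)) · (p3 · p1) = 1 · 1/2 = 1/2
((p1 ⇔ (p3 ⇔ p2)) ⇒ (¬p1 + p2)) · ((p3 ⇒ (p2 ⇒ p2)) · (p3 · p1)) = 1 · 1/2 = 1/2
p1 ⇔ p1 = 1/2 ⇔ 1/2 = 1
p3 · (p1 ⇔ p1) = 3/4 · 1 = 3/4
p3 + p3 = 3/4 + 3/4 = 3/4
(p3 · (p1 ⇔ p1)) ⇒ (p3 + p3) = 3/4 ⇒ 3/4 = 1
(((p1 ⇔ (p3 ⇔ p2)) ⇒ (¬p1 + p2)) · ((p3 ⇒ (p2 ⇒ p2)) · (p3 · p1))) ⇔ ((p3 · (p1 ⇔ p1)) ⇒ (p3 + p3)) = 1/2 ⇔ 1 = 1/2
¬((((p1 ⇔ (p3 ⇔ p2)) ⇒ (¬p1 + p2)) · ((p3 ⇒ (p2 ⇒ p2)) · (p3 · p1))) ⇔ ((p3 · (p1 ⇔ p1)) ⇒ (p3 + p3))) = ¬1/2 = 0
¬p1 = ¬1/2 = 0
p1 ⇒ p1 = 1/2 ⇒ 1/2 = 1
¬(p1 ⇒ p1) = ¬1 = 0
¬p1 ⇒ ¬(p1 ⇒ p1) = 0 ⇒ 0 = 1
p1 + p3 = 1/2 + 3/4 = 3/4
p2 ⇒ p2 = 1/4 ⇒ 1/4 = 1
p3 ⇒ (p2 ⇒ p2) = 3/4 ⇒ 1 = 1
(p1 + p3) · (p3 ⇒ (p2 ⇒ p2)) = 3/4 · 1 = 3/4
(¬p1 ⇒ ¬(p1 ⇒ p1)) ⇒ ((p1 + p3) · (p3 ⇒ (p2 ⇒ p2))) = 1 ⇒ 3/4 = 3/4
¬((¬p1 ⇒ ¬(p1 ⇒ p1)) ⇒ ((p1 + p3) · (p3 ⇒ (p2 ⇒ p2)))) = ¬3/4 = 0
p3 ⇔ p3 = 3/4 ⇔ 3/4 = 1
(p3 ⇔ p3) ⇒ p3 = 1 ⇒ 3/4 = 3/4
p1 ⇔ p2 = 1/2 ⇔ 1/4 = 1/4
((p3 ⇔ p3) ⇒ p3) ⇒ (p1 ⇔ p2) = 3/4 ⇒ 1/4 = 1/4
¬p1 = ¬1/2 = 0
p3 + p2 = 3/4 + 1/4 = 3/4
¬p1 + (p3 + p2) = 0 + 3/4 = 3/4
(((p3 ⇔ p3) ⇒ p3) ⇒ (p1 ⇔ p2)) + (¬p1 + (p3 + p2)) = 1/4 + 3/4 = 3/4
p2 ⇒ p3 = 1/4 ⇒ 3/4 = 1
p1 ⇒ (p2 ⇒ p3) = 1/2 ⇒ 1 = 1
¬(p1 ⇒ (p2 ⇒ p3)) = ¬1 = 0
p2 ⇔ p3 = 1/4 ⇔ 3/4 = 1/4
p3 ⇔ p1 = 3/4 ⇔ 1/2 = 1/2
(p3 ⇔ p1) ⇒ p2 = 1/2 ⇒ 1/4 = 1/4
(p2 ⇔ p3) · ((p3 ⇔ p1) ⇒ p2) = 1/4 · 1/4 = 1/4
¬(p1 ⇒ (p2 ⇒ p3)) ⇒ ((p2 ⇔ p3) · ((p3 ⇔ p1) ⇒ p2)) = 0 ⇒ 1/4 = 1
((((p3 ⇔ p3) ⇒ p3) ⇒ (p1 ⇔ p2)) + (¬p1 + (p3 + p2))) ⇒ (¬(p1 ⇒ (p2 ⇒ p3)) ⇒ ((p2 ⇔ p3) · ((p3 ⇔ p1) ⇒ p2))) = 3/4 ⇒ 1 = 1
¬((¬p1 ⇒ ¬(p1 ⇒ p1)) ⇒ ((p1 + p3) · (p3 ⇒ (p2 ⇒ p2)))) · (((((p3 ⇔ p3) ⇒ p3) ⇒ (p1 ⇔ p2)) + (¬p1 + (p3 + p2))) ⇒ (¬(p1 ⇒ (p2 ⇒ p3)) ⇒ ((p2 ⇔ p3) · ((p3 ⇔ p1) ⇒ p2)))) = 0 · 1 = 0
¬((((p1 ⇔ (p3 ⇔ p2)) ⇒ (¬p1 + p2)) · ((p3 ⇒ (p2 ⇒ p2)) · (p3 · p1))) ⇔ ((p3 · (p1 ⇔ p1)) ⇒ (p3 + p3))) ⇒ (¬((¬p1 ⇒ ¬(p1 ⇒ p1)) ⇒ ((p1 + p3) · (p3 ⇒ (p2 ⇒ p2)))) · (((((p3 ⇔ p3) ⇒ p3) ⇒ (p1 ⇔ p2)) + (¬p1 + (p3 + p2))) ⇒ (¬(p1 ⇒ (p2 ⇒ p3)) ⇒ ((p2 ⇔ p3) · ((p3 ⇔ p1) ⇒ p2))))) = 0 ⇒ 0 = 1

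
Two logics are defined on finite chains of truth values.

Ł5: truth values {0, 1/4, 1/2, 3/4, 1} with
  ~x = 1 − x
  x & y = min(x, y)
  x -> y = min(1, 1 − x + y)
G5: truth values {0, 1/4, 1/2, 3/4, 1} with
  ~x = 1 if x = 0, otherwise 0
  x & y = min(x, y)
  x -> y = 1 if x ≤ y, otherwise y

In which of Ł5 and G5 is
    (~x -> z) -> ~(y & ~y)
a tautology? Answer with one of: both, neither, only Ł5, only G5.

In Ł5: at x = 0, y = 1/4, z = 1 the value is 3/4 — not a tautology.
In G5: every assignment gives 1 — tautology.

only G5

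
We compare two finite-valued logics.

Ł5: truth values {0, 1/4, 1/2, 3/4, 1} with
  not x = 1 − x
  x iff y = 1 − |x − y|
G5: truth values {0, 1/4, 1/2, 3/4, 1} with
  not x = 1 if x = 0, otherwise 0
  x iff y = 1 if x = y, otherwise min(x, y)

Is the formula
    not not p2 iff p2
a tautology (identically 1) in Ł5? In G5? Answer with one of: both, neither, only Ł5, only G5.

In Ł5: every assignment gives 1 — tautology.
In G5: at p2 = 1/4 the value is 1/4 — not a tautology.

only Ł5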